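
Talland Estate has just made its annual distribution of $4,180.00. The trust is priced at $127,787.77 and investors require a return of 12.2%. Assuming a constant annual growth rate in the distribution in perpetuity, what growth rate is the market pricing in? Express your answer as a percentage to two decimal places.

8.65%

P = D₀(1+g)/(r−g) ⇒ P(r−g) = D₀(1+g) ⇒ g(P+D₀) = P·r − D₀
g = (P·r − D₀)/(P + D₀) = ($127,787.77×0.122 − $4,180.00) / ($127,787.77 + $4,180.00) = 0.086461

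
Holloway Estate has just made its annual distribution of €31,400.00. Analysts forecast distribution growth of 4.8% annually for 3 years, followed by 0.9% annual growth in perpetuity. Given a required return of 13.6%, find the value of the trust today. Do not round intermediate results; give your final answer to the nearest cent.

D_1 = 32907.20000
D_2 = 34486.74560
D_3 = 36142.10939
Terminal value at year 3: TV = D_3×(1+g_2)/(r−g_2) = 36467.38837/0.127 = 287144.79034
P_0 = D_1/(1+r)^1 + D_2/(1+r)^2 + D_3/(1+r)^3 + TV/(1+r)^3
    = 28967.60563 + 26723.63618 + 24653.49535 + 195869.10874 = 276213.84591

€276213.85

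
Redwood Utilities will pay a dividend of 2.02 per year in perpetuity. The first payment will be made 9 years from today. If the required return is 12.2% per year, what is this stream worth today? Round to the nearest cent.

Value at end of year 8: C / r = 2.02 / 0.122 = 16.5574
Discount to today: PV = 16.5574 / (1 + 0.122)^8 = 16.5574 / 2.511556 = 6.59

6.59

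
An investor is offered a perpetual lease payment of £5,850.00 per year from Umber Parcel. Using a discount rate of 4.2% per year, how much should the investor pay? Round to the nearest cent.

£139285.71

Level perpetuity: PV = C / r = £5,850.00 / 0.042 = £139,285.71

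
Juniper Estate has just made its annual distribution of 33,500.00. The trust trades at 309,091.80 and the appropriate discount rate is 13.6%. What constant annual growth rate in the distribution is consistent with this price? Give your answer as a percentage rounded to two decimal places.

2.49%

P = D₀(1+g)/(r−g) ⇒ P(r−g) = D₀(1+g) ⇒ g(P+D₀) = P·r − D₀
g = (P·r − D₀)/(P + D₀) = (309,091.80×0.136 − 33,500.00) / (309,091.80 + 33,500.00) = 0.024917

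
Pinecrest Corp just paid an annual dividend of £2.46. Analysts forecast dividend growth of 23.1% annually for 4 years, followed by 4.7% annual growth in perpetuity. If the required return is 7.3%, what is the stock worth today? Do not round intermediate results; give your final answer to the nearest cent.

£185.65

D_1 = 3.02826
D_2 = 3.72779
D_3 = 4.58891
D_4 = 5.64894
Terminal value at year 4: TV = D_4×(1+g_2)/(r−g_2) = 5.91445/0.026 = 227.47866
P_0 = D_1/(1+r)^1 + D_2/(1+r)^2 + D_3/(1+r)^3 + D_4/(1+r)^4 + TV/(1+r)^4
    = 2.82224 + 3.23781 + 3.71458 + 4.26156 + 171.60967 = 185.64586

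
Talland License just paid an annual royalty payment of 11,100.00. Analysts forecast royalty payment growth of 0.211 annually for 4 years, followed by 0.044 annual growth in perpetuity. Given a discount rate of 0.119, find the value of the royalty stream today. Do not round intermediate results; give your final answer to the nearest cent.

D_1 = 13442.10000
D_2 = 16278.38310
D_3 = 19713.12193
D_4 = 23872.59066
Terminal value at year 4: TV = D_4×(1+g_2)/(r−g_2) = 24922.98465/0.075 = 332306.46202
P_0 = D_1/(1+r)^1 + D_2/(1+r)^2 + D_3/(1+r)^3 + D_4/(1+r)^4 + TV/(1+r)^4
    = 12012.60054 + 13000.23168 + 14069.06217 + 15225.76790 + 211942.68921 = 266250.35149

266250.35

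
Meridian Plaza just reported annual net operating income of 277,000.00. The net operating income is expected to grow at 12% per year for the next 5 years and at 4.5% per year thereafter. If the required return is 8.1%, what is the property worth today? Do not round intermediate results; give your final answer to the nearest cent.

11141957.33

D_1 = 310240.00000
D_2 = 347468.80000
D_3 = 389165.05600
D_4 = 435864.86272
D_5 = 488168.64625
Terminal value at year 5: TV = D_5×(1+g_2)/(r−g_2) = 510136.23533/0.036 = 14170450.98132
P_0 = D_1/(1+r)^1 + D_2/(1+r)^2 + D_3/(1+r)^3 + D_4/(1+r)^4 + D_5/(1+r)^5 + TV/(1+r)^5
    = 286993.52451 + 297347.59247 + 308075.21144 + 319189.85829 + 330705.49610 + 9599645.65061 = 11141957.33341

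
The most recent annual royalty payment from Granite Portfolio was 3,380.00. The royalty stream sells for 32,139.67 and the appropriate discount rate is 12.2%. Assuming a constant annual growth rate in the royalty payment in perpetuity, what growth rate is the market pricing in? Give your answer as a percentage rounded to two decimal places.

P = D₀(1+g)/(r−g) ⇒ P(r−g) = D₀(1+g) ⇒ g(P+D₀) = P·r − D₀
g = (P·r − D₀)/(P + D₀) = (32,139.67×0.122 − 3,380.00) / (32,139.67 + 3,380.00) = 0.015232

1.52%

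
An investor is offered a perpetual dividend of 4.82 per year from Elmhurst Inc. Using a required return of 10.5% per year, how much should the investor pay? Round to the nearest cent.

Level perpetuity: PV = C / r = 4.82 / 0.105 = 45.90

45.90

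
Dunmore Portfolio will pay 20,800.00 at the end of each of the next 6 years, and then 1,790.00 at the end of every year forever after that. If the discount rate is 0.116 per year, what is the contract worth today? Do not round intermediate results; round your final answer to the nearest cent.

PV of 6-year annuity: 20,800.00 × [1 − (1+0.116)^−6] / 0.116 = 86494.91545
Perpetuity value at year 6: 1,790.00 / 0.116 = 15431.03448
PV of perpetuity: 15431.03448 / (1+0.116)^6 = 7987.48166
Total PV = 86494.91545 + 7987.48166 = 94482.39711

94482.40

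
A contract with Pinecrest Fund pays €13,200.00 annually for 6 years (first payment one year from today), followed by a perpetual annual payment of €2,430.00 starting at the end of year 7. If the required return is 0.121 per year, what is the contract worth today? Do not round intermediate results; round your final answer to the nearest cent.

€64237.38

PV of 6-year annuity: €13,200.00 × [1 − (1+0.121)^−6] / 0.121 = 54117.21957
Perpetuity value at year 6: €2,430.00 / 0.121 = 20082.64463
PV of perpetuity: 20082.64463 / (1+0.121)^6 = 10120.15648
Total PV = 54117.21957 + 10120.15648 = 64237.37605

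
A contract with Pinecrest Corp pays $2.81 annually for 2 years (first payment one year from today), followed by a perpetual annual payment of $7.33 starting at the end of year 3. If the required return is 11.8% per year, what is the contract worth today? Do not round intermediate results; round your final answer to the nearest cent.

$54.46

PV of 2-year annuity: $2.81 × [1 − (1+0.118)^−2] / 0.118 = 4.76155
Perpetuity value at year 2: $7.33 / 0.118 = 62.11864
PV of perpetuity: 62.11864 / (1+0.118)^2 = 49.69794
Total PV = 4.76155 + 49.69794 = 54.45949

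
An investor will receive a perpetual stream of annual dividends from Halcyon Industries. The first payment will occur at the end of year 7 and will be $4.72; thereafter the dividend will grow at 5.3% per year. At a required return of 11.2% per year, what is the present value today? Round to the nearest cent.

Value at end of year 6: C₁ / (r − g) = $4.72 / (0.112 − 0.053) = $80.0000
Discount to today: PV = $80.0000 / (1 + 0.112)^6 = $80.0000 / 1.890727 = $42.31

$42.31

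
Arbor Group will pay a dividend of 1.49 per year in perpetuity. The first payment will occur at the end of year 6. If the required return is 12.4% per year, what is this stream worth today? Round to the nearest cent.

6.70

Value at end of year 5: C / r = 1.49 / 0.124 = 12.0161
Discount to today: PV = 12.0161 / (1 + 0.124)^5 = 12.0161 / 1.794038 = 6.70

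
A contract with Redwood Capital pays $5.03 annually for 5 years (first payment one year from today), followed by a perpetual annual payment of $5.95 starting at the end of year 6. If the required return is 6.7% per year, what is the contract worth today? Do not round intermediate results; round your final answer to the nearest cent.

PV of 5-year annuity: $5.03 × [1 − (1+0.067)^−5] / 0.067 = 20.79072
Perpetuity value at year 5: $5.95 / 0.067 = 88.80597
PV of perpetuity: 88.80597 / (1+0.067)^5 = 64.21257
Total PV = 20.79072 + 64.21257 = 85.00329

$85.00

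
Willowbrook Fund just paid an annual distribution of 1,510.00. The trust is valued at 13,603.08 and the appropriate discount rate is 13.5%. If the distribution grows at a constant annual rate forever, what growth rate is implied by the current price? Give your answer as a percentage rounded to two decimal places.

P = D₀(1+g)/(r−g) ⇒ P(r−g) = D₀(1+g) ⇒ g(P+D₀) = P·r − D₀
g = (P·r − D₀)/(P + D₀) = (13,603.08×0.135 − 1,510.00) / (13,603.08 + 1,510.00) = 0.021598

2.16%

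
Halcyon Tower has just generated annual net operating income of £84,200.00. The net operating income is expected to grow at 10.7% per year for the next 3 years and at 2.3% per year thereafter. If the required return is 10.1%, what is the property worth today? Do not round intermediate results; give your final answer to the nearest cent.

£1377831.30

D_1 = 93209.40000
D_2 = 103182.80580
D_3 = 114223.36602
Terminal value at year 3: TV = D_3×(1+g_2)/(r−g_2) = 116850.50344/0.078 = 1498083.37742
P_0 = D_1/(1+r)^1 + D_2/(1+r)^2 + D_3/(1+r)^3 + TV/(1+r)^3
    = 84658.85559 + 85120.21175 + 85584.08211 + 1122468.15384 = 1377831.30328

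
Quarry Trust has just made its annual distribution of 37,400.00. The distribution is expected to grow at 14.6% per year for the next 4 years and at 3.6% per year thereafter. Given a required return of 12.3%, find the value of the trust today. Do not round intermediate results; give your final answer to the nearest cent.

D_1 = 42860.40000
D_2 = 49118.01840
D_3 = 56289.24909
D_4 = 64507.47945
Terminal value at year 4: TV = D_4×(1+g_2)/(r−g_2) = 66829.74871/0.087 = 768158.03119
P_0 = D_1/(1+r)^1 + D_2/(1+r)^2 + D_3/(1+r)^3 + D_4/(1+r)^4 + TV/(1+r)^4
    = 38165.98397 + 38947.65595 + 39745.33724 + 40559.35572 + 482982.67272 = 640401.00560

640401.01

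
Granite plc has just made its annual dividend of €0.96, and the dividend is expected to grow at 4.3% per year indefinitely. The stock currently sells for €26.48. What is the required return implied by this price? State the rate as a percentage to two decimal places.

D₁ = €0.96 × 1.043 = €1.0013
P = D₁/(r − g) ⇒ r = D₁/P + g = €1.0013/€26.48 + 0.043 = 0.037813 + 0.043 = 0.080813

8.08%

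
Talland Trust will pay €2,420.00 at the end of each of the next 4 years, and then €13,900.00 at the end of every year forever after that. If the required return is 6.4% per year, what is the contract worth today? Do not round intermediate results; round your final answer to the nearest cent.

€177769.75

PV of 4-year annuity: €2,420.00 × [1 − (1+0.064)^−4] / 0.064 = 8309.31652
Perpetuity value at year 4: €13,900.00 / 0.064 = 217187.50000
PV of perpetuity: 217187.50000 / (1+0.064)^4 = 169460.43404
Total PV = 8309.31652 + 169460.43404 = 177769.75056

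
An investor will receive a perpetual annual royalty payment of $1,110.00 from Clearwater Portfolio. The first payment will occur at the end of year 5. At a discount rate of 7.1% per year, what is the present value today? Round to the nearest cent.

$11882.47

Value at end of year 4: C / r = $1,110.00 / 0.071 = $15,633.8028
Discount to today: PV = $15,633.8028 / (1 + 0.071)^4 = $15,633.8028 / 1.315703 = $11,882.47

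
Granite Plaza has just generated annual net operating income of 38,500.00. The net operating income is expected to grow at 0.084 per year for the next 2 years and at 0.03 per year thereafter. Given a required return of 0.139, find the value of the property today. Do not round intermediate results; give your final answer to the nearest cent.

D_1 = 41734.00000
D_2 = 45239.65600
Terminal value at year 2: TV = D_2×(1+g_2)/(r−g_2) = 46596.84568/0.109 = 427493.99706
P_0 = D_1/(1+r)^1 + D_2/(1+r)^2 + TV/(1+r)^2
    = 36640.91308 + 34871.59770 + 329520.60212 = 401033.11290

401033.11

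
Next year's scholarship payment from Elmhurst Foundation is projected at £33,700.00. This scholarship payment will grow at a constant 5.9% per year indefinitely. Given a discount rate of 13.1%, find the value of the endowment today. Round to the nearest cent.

Growing perpetuity: P = D₁ / (r − g) = £33,700.0000 / (0.131 − 0.059) = £468,055.56

£468055.56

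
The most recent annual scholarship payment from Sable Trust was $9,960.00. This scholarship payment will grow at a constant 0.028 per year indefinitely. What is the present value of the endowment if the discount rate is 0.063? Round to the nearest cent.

D₁ = D₀ × (1 + g) = $9,960.00 × 1.028 = $10,238.8800
Growing perpetuity: P = D₁ / (r − g) = $10,238.8800 / (0.063 − 0.028) = $292,539.43

$292539.43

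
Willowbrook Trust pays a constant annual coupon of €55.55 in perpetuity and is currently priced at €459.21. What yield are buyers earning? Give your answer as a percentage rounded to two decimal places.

P = C/r ⇒ r = C/P = €55.55/€459.21 = 0.120969

12.10%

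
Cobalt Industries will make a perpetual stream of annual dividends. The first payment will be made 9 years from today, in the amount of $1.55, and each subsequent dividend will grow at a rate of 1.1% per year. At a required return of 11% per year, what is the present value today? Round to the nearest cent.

$6.79

Value at end of year 8: C₁ / (r − g) = $1.55 / (0.11 − 0.011) = $15.6566
Discount to today: PV = $15.6566 / (1 + 0.11)^8 = $15.6566 / 2.304538 = $6.79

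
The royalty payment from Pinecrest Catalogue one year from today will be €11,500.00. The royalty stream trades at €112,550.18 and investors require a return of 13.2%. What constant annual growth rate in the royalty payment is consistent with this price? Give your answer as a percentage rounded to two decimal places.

P = D₁/(r−g) ⇒ g = r − D₁/P = 0.132 − €11,500.00/€112,550.18 = 0.029823

2.98%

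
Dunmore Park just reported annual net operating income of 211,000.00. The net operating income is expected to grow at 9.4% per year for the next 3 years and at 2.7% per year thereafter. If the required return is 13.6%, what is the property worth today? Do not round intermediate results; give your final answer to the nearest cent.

D_1 = 230834.00000
D_2 = 252532.39600
D_3 = 276270.44122
Terminal value at year 3: TV = D_3×(1+g_2)/(r−g_2) = 283729.74314/0.109 = 2603025.16639
P_0 = D_1/(1+r)^1 + D_2/(1+r)^2 + D_3/(1+r)^3 + TV/(1+r)^3
    = 203198.94366 + 195686.30666 + 188451.42560 + 1775592.78987 = 2362929.46579

2362929.47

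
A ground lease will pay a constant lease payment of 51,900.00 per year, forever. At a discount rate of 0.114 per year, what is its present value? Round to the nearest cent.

455263.16

Level perpetuity: PV = C / r = 51,900.00 / 0.114 = 455,263.16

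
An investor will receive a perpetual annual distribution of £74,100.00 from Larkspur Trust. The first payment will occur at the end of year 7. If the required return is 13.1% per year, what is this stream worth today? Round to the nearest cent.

£270253.47

Value at end of year 6: C / r = £74,100.00 / 0.131 = £565,648.8550
Discount to today: PV = £565,648.8550 / (1 + 0.131)^6 = £565,648.8550 / 2.093031 = £270,253.47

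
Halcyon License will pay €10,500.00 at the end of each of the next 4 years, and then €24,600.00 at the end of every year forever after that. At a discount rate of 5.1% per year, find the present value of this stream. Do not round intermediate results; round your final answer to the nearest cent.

€432470.96

PV of 4-year annuity: €10,500.00 × [1 − (1+0.051)^−4] / 0.051 = 37146.15510
Perpetuity value at year 4: €24,600.00 / 0.051 = 482352.94118
PV of perpetuity: 482352.94118 / (1+0.051)^4 = 395324.80637
Total PV = 37146.15510 + 395324.80637 = 432470.96147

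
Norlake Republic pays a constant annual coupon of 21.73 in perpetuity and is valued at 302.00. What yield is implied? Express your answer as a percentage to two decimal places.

7.20%

P = C/r ⇒ r = C/P = 21.73/302.00 = 0.071954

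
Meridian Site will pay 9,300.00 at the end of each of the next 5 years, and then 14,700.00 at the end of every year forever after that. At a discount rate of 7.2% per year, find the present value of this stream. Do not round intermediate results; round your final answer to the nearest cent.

PV of 5-year annuity: 9,300.00 × [1 − (1+0.072)^−5] / 0.072 = 37928.50518
Perpetuity value at year 5: 14,700.00 / 0.072 = 204166.66667
PV of perpetuity: 204166.66667 / (1+0.072)^5 = 144215.15847
Total PV = 37928.50518 + 144215.15847 = 182143.66366

182143.66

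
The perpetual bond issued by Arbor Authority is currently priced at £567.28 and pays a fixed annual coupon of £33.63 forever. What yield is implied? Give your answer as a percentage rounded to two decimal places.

5.93%

P = C/r ⇒ r = C/P = £33.63/£567.28 = 0.059283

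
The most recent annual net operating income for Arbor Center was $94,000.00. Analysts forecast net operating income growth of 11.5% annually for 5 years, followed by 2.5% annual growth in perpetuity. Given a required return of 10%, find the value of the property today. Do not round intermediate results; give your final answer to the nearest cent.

D_1 = 104810.00000
D_2 = 116863.15000
D_3 = 130302.41225
D_4 = 145287.18966
D_5 = 161995.21647
Terminal value at year 5: TV = D_5×(1+g_2)/(r−g_2) = 166045.09688/0.075 = 2213934.62508
P_0 = D_1/(1+r)^1 + D_2/(1+r)^2 + D_3/(1+r)^3 + D_4/(1+r)^4 + D_5/(1+r)^5 + TV/(1+r)^5
    = 95281.81818 + 96581.11570 + 97898.13092 + 99233.10543 + 100586.28414 + 1374679.21657 = 1864259.67094

$1864259.67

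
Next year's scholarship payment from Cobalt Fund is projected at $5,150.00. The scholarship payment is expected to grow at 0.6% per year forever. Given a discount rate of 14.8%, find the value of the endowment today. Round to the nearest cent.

Growing perpetuity: P = D₁ / (r − g) = $5,150.0000 / (0.148 − 0.006) = $36,267.61

$36267.61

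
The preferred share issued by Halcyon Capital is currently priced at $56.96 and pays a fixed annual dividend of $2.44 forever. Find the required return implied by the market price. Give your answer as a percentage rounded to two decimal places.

P = C/r ⇒ r = C/P = $2.44/$56.96 = 0.042837

4.28%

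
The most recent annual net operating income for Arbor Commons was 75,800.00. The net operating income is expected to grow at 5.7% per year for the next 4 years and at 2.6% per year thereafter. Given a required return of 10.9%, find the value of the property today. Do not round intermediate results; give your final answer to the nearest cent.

D_1 = 80120.60000
D_2 = 84687.47420
D_3 = 89514.66023
D_4 = 94616.99586
Terminal value at year 4: TV = D_4×(1+g_2)/(r−g_2) = 97077.03775/0.083 = 1169602.86452
P_0 = D_1/(1+r)^1 + D_2/(1+r)^2 + D_3/(1+r)^3 + D_4/(1+r)^4 + TV/(1+r)^4
    = 72245.80703 + 68858.26694 + 65629.56551 + 62552.25496 + 773236.30826 = 1042522.20270

1042522.20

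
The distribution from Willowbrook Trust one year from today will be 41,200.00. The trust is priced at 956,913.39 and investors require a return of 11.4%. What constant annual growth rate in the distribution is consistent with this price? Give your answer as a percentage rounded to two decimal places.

P = D₁/(r−g) ⇒ g = r − D₁/P = 0.114 − 41,200.00/956,913.39 = 0.070945

7.09%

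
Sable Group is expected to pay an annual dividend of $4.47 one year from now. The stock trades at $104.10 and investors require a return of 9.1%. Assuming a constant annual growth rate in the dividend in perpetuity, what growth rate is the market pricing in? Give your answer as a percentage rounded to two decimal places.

P = D₁/(r−g) ⇒ g = r − D₁/P = 0.091 − $4.47/$104.10 = 0.048061

4.81%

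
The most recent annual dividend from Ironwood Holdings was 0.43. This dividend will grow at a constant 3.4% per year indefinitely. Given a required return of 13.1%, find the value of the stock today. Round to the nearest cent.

4.58

D₁ = D₀ × (1 + g) = 0.43 × 1.034 = 0.4446
Growing perpetuity: P = D₁ / (r − g) = 0.4446 / (0.131 − 0.034) = 4.58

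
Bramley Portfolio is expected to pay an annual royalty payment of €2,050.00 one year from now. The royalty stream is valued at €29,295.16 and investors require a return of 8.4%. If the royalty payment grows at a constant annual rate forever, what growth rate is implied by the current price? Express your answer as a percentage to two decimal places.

1.40%

P = D₁/(r−g) ⇒ g = r − D₁/P = 0.084 − €2,050.00/€29,295.16 = 0.014023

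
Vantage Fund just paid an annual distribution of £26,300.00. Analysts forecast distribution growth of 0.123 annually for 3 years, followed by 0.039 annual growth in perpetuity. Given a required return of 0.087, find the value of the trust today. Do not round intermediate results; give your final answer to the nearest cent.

£711983.76

D_1 = 29534.90000
D_2 = 33167.69270
D_3 = 37247.31890
Terminal value at year 3: TV = D_3×(1+g_2)/(r−g_2) = 38699.96434/0.048 = 806249.25707
P_0 = D_1/(1+r)^1 + D_2/(1+r)^2 + D_3/(1+r)^3 + TV/(1+r)^3
    = 27171.02116 + 28070.88939 + 29000.56005 + 627741.28952 = 711983.76012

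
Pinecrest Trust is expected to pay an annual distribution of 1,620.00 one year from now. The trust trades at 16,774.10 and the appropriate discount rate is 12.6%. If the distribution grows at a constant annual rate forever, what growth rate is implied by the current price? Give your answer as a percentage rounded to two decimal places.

P = D₁/(r−g) ⇒ g = r − D₁/P = 0.126 − 1,620.00/16,774.10 = 0.029423

2.94%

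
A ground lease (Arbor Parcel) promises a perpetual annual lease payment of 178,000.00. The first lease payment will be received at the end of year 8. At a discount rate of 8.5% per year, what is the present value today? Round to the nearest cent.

1183022.24

Value at end of year 7: C / r = 178,000.00 / 0.085 = 2,094,117.6471
Discount to today: PV = 2,094,117.6471 / (1 + 0.085)^7 = 2,094,117.6471 / 1.770142 = 1,183,022.24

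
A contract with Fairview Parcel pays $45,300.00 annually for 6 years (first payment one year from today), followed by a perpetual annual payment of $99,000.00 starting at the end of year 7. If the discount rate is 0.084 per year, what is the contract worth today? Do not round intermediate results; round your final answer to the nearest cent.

$933306.66

PV of 6-year annuity: $45,300.00 × [1 − (1+0.084)^−6] / 0.084 = 206899.33192
Perpetuity value at year 6: $99,000.00 / 0.084 = 1178571.42857
PV of perpetuity: 1178571.42857 / (1+0.084)^6 = 726407.32569
Total PV = 206899.33192 + 726407.32569 = 933306.65762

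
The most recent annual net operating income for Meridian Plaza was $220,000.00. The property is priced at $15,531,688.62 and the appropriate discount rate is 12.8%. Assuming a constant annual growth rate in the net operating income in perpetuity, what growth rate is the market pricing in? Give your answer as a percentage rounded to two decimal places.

11.22%

P = D₀(1+g)/(r−g) ⇒ P(r−g) = D₀(1+g) ⇒ g(P+D₀) = P·r − D₀
g = (P·r − D₀)/(P + D₀) = ($15,531,688.62×0.128 − $220,000.00) / ($15,531,688.62 + $220,000.00) = 0.112245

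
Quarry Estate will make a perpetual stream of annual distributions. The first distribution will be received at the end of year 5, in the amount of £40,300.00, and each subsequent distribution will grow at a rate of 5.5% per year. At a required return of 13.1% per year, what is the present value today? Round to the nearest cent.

Value at end of year 4: C₁ / (r − g) = £40,300.00 / (0.131 − 0.055) = £530,263.1579
Discount to today: PV = £530,263.1579 / (1 + 0.131)^4 = £530,263.1579 / 1.636253 = £324,071.65

£324071.65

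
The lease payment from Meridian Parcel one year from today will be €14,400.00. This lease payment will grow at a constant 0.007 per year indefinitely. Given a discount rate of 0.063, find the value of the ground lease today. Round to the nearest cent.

€257142.86

Growing perpetuity: P = D₁ / (r − g) = €14,400.0000 / (0.063 − 0.007) = €257,142.86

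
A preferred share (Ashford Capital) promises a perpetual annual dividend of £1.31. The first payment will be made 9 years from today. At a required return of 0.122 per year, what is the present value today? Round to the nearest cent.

£4.28

Value at end of year 8: C / r = £1.31 / 0.122 = £10.7377
Discount to today: PV = £10.7377 / (1 + 0.122)^8 = £10.7377 / 2.511556 = £4.28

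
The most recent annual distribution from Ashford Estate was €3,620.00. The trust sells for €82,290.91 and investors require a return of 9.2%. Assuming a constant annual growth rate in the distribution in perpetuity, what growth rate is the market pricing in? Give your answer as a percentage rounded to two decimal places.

P = D₀(1+g)/(r−g) ⇒ P(r−g) = D₀(1+g) ⇒ g(P+D₀) = P·r − D₀
g = (P·r − D₀)/(P + D₀) = (€82,290.91×0.092 − €3,620.00) / (€82,290.91 + €3,620.00) = 0.045987

4.60%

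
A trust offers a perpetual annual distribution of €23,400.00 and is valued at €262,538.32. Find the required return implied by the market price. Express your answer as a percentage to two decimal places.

8.91%

P = C/r ⇒ r = C/P = €23,400.00/€262,538.32 = 0.089130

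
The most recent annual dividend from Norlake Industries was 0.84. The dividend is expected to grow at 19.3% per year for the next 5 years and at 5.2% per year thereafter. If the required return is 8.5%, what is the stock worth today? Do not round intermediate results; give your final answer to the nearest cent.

48.67

D_1 = 1.00212
D_2 = 1.19553
D_3 = 1.42627
D_4 = 1.70154
D_5 = 2.02993
Terminal value at year 5: TV = D_5×(1+g_2)/(r−g_2) = 2.13549/0.033 = 64.71177
P_0 = D_1/(1+r)^1 + D_2/(1+r)^2 + D_3/(1+r)^3 + D_4/(1+r)^4 + D_5/(1+r)^5 + TV/(1+r)^5
    = 0.92361 + 1.01555 + 1.11664 + 1.22778 + 1.35000 + 43.03627 = 48.66985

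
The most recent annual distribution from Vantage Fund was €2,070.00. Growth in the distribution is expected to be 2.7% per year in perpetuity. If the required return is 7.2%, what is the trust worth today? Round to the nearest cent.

€47242.00

D₁ = D₀ × (1 + g) = €2,070.00 × 1.027 = €2,125.8900
Growing perpetuity: P = D₁ / (r − g) = €2,125.8900 / (0.072 − 0.027) = €47,242.00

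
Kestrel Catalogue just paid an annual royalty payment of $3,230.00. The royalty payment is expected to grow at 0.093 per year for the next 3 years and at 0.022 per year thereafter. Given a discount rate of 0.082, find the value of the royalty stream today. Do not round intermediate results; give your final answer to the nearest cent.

D_1 = 3530.39000
D_2 = 3858.71627
D_3 = 4217.57688
Terminal value at year 3: TV = D_3×(1+g_2)/(r−g_2) = 4310.36357/0.06 = 71839.39291
P_0 = D_1/(1+r)^1 + D_2/(1+r)^2 + D_3/(1+r)^3 + TV/(1+r)^3
    = 3262.83734 + 3296.00851 + 3329.51692 + 56712.77149 = 66601.13426

$66601.13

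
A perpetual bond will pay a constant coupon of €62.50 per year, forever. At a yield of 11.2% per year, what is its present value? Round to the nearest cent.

Level perpetuity: PV = C / r = €62.50 / 0.112 = €558.04

€558.04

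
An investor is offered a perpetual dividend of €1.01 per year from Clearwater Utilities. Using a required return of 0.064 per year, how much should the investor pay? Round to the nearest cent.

Level perpetuity: PV = C / r = €1.01 / 0.064 = €15.78

€15.78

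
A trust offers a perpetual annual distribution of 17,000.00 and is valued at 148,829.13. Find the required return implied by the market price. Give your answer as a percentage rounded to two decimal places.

11.42%

P = C/r ⇒ r = C/P = 17,000.00/148,829.13 = 0.114225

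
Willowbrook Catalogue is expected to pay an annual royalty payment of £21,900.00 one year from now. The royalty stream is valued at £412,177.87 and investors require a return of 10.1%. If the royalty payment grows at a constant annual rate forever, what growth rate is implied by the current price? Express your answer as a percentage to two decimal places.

4.79%

P = D₁/(r−g) ⇒ g = r − D₁/P = 0.101 − £21,900.00/£412,177.87 = 0.047868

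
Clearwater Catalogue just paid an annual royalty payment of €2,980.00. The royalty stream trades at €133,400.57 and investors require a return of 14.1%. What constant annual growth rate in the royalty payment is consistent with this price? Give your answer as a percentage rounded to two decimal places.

P = D₀(1+g)/(r−g) ⇒ P(r−g) = D₀(1+g) ⇒ g(P+D₀) = P·r − D₀
g = (P·r − D₀)/(P + D₀) = (€133,400.57×0.141 − €2,980.00) / (€133,400.57 + €2,980.00) = 0.116068

11.61%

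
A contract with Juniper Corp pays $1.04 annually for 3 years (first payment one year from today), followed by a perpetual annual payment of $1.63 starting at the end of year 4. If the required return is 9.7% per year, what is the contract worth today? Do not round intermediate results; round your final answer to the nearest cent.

$15.33

PV of 3-year annuity: $1.04 × [1 − (1+0.097)^−3] / 0.097 = 2.60005
Perpetuity value at year 3: $1.63 / 0.097 = 16.80412
PV of perpetuity: 16.80412 / (1+0.097)^3 = 12.72905
Total PV = 2.60005 + 12.72905 = 15.32910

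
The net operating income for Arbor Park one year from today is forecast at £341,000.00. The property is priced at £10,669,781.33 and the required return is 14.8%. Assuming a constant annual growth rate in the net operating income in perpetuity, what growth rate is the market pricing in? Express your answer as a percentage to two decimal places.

P = D₁/(r−g) ⇒ g = r − D₁/P = 0.148 − £341,000.00/£10,669,781.33 = 0.116041

11.60%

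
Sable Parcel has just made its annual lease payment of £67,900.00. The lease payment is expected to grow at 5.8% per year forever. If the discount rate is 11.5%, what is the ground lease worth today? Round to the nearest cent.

£1260319.30

D₁ = D₀ × (1 + g) = £67,900.00 × 1.058 = £71,838.2000
Growing perpetuity: P = D₁ / (r − g) = £71,838.2000 / (0.115 − 0.058) = £1,260,319.30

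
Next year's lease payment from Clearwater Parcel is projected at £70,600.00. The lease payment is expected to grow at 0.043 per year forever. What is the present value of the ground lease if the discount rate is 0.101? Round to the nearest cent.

£1217241.38

Growing perpetuity: P = D₁ / (r − g) = £70,600.0000 / (0.101 − 0.043) = £1,217,241.38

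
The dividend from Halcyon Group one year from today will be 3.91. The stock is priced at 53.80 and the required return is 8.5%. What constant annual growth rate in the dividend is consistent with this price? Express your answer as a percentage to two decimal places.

P = D₁/(r−g) ⇒ g = r − D₁/P = 0.085 − 3.91/53.80 = 0.012323

1.23%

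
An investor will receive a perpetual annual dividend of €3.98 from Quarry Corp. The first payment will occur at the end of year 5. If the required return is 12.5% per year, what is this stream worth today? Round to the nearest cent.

Value at end of year 4: C / r = €3.98 / 0.125 = €31.8400
Discount to today: PV = €31.8400 / (1 + 0.125)^4 = €31.8400 / 1.601807 = €19.88

€19.88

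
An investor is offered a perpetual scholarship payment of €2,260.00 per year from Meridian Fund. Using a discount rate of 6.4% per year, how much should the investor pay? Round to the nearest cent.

Level perpetuity: PV = C / r = €2,260.00 / 0.064 = €35,312.50

€35312.50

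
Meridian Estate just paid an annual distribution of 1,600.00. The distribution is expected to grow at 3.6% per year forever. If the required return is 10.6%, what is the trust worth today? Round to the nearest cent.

D₁ = D₀ × (1 + g) = 1,600.00 × 1.036 = 1,657.6000
Growing perpetuity: P = D₁ / (r − g) = 1,657.6000 / (0.106 − 0.036) = 23,680.00

23680.00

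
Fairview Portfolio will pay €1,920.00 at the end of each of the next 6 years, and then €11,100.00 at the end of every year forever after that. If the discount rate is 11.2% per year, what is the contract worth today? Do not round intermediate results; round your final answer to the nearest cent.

€60493.54

PV of 6-year annuity: €1,920.00 × [1 − (1+0.112)^−6] / 0.112 = 8076.04782
Perpetuity value at year 6: €11,100.00 / 0.112 = 99107.14286
PV of perpetuity: 99107.14286 / (1+0.112)^6 = 52417.49140
Total PV = 8076.04782 + 52417.49140 = 60493.53922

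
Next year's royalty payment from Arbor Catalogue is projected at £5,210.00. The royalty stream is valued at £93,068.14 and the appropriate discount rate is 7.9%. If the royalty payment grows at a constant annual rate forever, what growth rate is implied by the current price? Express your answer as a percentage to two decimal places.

P = D₁/(r−g) ⇒ g = r − D₁/P = 0.079 − £5,210.00/£93,068.14 = 0.023020

2.30%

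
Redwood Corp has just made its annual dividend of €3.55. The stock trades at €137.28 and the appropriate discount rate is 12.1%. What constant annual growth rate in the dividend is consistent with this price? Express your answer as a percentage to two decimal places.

9.27%

P = D₀(1+g)/(r−g) ⇒ P(r−g) = D₀(1+g) ⇒ g(P+D₀) = P·r − D₀
g = (P·r − D₀)/(P + D₀) = (€137.28×0.121 − €3.55) / (€137.28 + €3.55) = 0.092742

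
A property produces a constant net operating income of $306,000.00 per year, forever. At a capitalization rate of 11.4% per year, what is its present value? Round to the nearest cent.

$2684210.53

Level perpetuity: PV = C / r = $306,000.00 / 0.114 = $2,684,210.53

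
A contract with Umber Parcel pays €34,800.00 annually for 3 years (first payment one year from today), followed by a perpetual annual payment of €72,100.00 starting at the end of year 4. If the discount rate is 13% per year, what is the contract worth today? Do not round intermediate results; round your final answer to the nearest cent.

PV of 3-year annuity: €34,800.00 × [1 − (1+0.13)^−3] / 0.13 = 82168.11041
Perpetuity value at year 3: €72,100.00 / 0.13 = 554615.38462
PV of perpetuity: 554615.38462 / (1+0.13)^3 = 384376.28231
Total PV = 82168.11041 + 384376.28231 = 466544.39272

€466544.39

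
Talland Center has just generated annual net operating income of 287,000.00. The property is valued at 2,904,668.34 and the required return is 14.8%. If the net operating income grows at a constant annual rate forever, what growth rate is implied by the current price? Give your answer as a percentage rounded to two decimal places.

4.48%

P = D₀(1+g)/(r−g) ⇒ P(r−g) = D₀(1+g) ⇒ g(P+D₀) = P·r − D₀
g = (P·r − D₀)/(P + D₀) = (2,904,668.34×0.148 − 287,000.00) / (2,904,668.34 + 287,000.00) = 0.044770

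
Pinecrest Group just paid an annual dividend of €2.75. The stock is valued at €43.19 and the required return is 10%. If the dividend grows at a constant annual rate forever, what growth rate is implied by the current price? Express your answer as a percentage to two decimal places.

3.42%

P = D₀(1+g)/(r−g) ⇒ P(r−g) = D₀(1+g) ⇒ g(P+D₀) = P·r − D₀
g = (P·r − D₀)/(P + D₀) = (€43.19×0.1 − €2.75) / (€43.19 + €2.75) = 0.034153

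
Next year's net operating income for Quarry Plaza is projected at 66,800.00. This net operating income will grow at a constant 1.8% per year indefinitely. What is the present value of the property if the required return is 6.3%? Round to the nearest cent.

Growing perpetuity: P = D₁ / (r − g) = 66,800.0000 / (0.063 − 0.018) = 1,484,444.44

1484444.44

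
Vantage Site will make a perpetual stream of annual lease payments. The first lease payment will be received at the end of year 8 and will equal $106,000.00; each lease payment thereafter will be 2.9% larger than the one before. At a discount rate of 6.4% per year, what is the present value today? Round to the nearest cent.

Value at end of year 7: C₁ / (r − g) = $106,000.00 / (0.064 − 0.029) = $3,028,571.4286
Discount to today: PV = $3,028,571.4286 / (1 + 0.064)^7 = $3,028,571.4286 / 1.543801 = $1,961,762.48

$1961762.48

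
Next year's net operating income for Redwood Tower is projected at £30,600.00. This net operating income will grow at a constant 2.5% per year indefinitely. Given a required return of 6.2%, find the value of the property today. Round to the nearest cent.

£827027.03

Growing perpetuity: P = D₁ / (r − g) = £30,600.0000 / (0.062 − 0.025) = £827,027.03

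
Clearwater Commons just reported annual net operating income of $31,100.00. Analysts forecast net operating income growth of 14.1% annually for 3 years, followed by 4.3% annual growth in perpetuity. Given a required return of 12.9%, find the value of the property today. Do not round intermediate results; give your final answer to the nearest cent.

D_1 = 35485.10000
D_2 = 40488.49910
D_3 = 46197.37747
Terminal value at year 3: TV = D_3×(1+g_2)/(r−g_2) = 48183.86470/0.086 = 560277.49656
P_0 = D_1/(1+r)^1 + D_2/(1+r)^2 + D_3/(1+r)^3 + TV/(1+r)^3
    = 31430.55802 + 31764.62949 + 32102.25177 + 389333.12323 = 484630.56251

$484630.56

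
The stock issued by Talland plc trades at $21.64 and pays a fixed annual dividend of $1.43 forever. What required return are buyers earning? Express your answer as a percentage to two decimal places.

P = C/r ⇒ r = C/P = $1.43/$21.64 = 0.066081

6.61%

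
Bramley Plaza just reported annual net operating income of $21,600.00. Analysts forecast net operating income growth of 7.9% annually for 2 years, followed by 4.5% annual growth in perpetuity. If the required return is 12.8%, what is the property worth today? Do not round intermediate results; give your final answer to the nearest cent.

D_1 = 23306.40000
D_2 = 25147.60560
Terminal value at year 2: TV = D_2×(1+g_2)/(r−g_2) = 26279.24785/0.083 = 316617.44400
P_0 = D_1/(1+r)^1 + D_2/(1+r)^2 + TV/(1+r)^2
    = 20661.70213 + 19764.16365 + 248837.96401 = 289263.82979

$289263.83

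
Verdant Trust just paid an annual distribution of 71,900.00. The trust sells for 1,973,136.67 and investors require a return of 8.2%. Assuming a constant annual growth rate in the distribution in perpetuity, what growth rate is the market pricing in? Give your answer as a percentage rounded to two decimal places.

4.40%

P = D₀(1+g)/(r−g) ⇒ P(r−g) = D₀(1+g) ⇒ g(P+D₀) = P·r − D₀
g = (P·r − D₀)/(P + D₀) = (1,973,136.67×0.082 − 71,900.00) / (1,973,136.67 + 71,900.00) = 0.043959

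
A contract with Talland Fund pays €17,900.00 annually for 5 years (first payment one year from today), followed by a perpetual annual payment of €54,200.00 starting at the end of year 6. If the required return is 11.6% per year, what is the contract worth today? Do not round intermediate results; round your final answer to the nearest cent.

€335080.89

PV of 5-year annuity: €17,900.00 × [1 − (1+0.116)^−5] / 0.116 = 65170.04947
Perpetuity value at year 5: €54,200.00 / 0.116 = 467241.37931
PV of perpetuity: 467241.37931 / (1+0.116)^5 = 269910.83846
Total PV = 65170.04947 + 269910.83846 = 335080.88793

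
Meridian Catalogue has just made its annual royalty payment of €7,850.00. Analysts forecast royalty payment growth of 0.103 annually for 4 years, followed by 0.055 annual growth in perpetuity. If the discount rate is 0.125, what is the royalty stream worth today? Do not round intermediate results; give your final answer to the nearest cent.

D_1 = 8658.55000
D_2 = 9550.38065
D_3 = 10534.06986
D_4 = 11619.07905
Terminal value at year 4: TV = D_4×(1+g_2)/(r−g_2) = 12258.12840/0.07 = 175116.12000
P_0 = D_1/(1+r)^1 + D_2/(1+r)^2 + D_3/(1+r)^3 + D_4/(1+r)^4 + TV/(1+r)^4
    = 7696.48889 + 7545.97977 + 7398.41395 + 7253.73385 + 109324.13161 = 139218.74807

€139218.75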